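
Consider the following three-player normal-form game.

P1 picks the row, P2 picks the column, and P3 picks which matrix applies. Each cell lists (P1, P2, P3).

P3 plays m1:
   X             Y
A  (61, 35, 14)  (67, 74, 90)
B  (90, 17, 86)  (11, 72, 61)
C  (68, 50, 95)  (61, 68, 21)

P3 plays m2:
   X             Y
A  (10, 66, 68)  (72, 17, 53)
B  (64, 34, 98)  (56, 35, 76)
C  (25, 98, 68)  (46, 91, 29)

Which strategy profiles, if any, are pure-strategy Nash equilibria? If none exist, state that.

The unique pure-strategy Nash equilibrium is (A, Y, m1).

Mark each player's best response to every combination of opponents' strategies; a profile where every player is best-responding is a pure Nash equilibrium.
P1 against (X, m1): payoffs 61, 90, 68 → best response B.
P1 against (X, m2): payoffs 10, 64, 25 → best response B.
P1 against (Y, m1): payoffs 67, 11, 61 → best response A.
P1 against (Y, m2): payoffs 72, 56, 46 → best response A.
P2 against (A, m1): payoffs 35, 74 → best response Y.
P2 against (A, m2): payoffs 66, 17 → best response X.
P2 against (B, m1): payoffs 17, 72 → best response Y.
P2 against (B, m2): payoffs 34, 35 → best response Y.
P2 against (C, m1): payoffs 50, 68 → best response Y.
P2 against (C, m2): payoffs 98, 91 → best response X.
P3 against (A, X): payoffs 14, 68 → best response m2.
P3 against (A, Y): payoffs 90, 53 → best response m1.
P3 against (B, X): payoffs 86, 98 → best response m2.
P3 against (B, Y): payoffs 61, 76 → best response m2.
P3 against (C, X): payoffs 95, 68 → best response m1.
P3 against (C, Y): payoffs 21, 29 → best response m2.
Mutual best responses: (A, Y, m1).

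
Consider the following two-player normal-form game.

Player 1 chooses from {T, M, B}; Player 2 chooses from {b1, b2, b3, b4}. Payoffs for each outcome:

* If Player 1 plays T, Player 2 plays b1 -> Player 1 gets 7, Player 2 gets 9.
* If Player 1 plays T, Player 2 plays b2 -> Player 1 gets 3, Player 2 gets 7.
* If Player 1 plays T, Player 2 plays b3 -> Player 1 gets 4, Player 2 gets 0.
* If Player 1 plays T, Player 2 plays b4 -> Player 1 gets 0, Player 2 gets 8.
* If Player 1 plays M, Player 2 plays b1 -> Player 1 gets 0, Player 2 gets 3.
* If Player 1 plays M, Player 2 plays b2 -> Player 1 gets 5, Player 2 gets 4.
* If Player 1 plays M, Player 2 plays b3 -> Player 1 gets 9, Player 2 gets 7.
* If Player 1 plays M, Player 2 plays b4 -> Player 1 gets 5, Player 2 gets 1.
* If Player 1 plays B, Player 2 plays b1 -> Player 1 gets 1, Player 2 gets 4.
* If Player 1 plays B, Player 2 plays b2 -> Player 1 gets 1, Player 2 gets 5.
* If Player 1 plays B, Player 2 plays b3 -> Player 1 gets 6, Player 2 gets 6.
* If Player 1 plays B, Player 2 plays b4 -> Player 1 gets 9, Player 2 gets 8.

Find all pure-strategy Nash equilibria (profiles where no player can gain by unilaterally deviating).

(T, b1); (M, b3); (B, b4)

(T, b1): Player 1 gets 7, best alternative 1; Player 2 gets 9, best alternative 8. No profitable deviation — NE.
(T, b2): Player 1 can switch to M (3 → 5). Not NE.
(T, b3): Player 1 can switch to M (4 → 9). Not NE.
(T, b4): Player 1 can switch to M (0 → 5). Not NE.
(M, b1): Player 1 can switch to T (0 → 7). Not NE.
(M, b2): Player 2 can switch to b3 (4 → 7). Not NE.
(M, b3): Player 1 gets 9, best alternative 6; Player 2 gets 7, best alternative 4. No profitable deviation — NE.
(M, b4): Player 1 can switch to B (5 → 9). Not NE.
(B, b4): Player 1 gets 9, best alternative 5; Player 2 gets 8, best alternative 6. No profitable deviation — NE.
(The remaining 3 profiles each have a profitable deviation by the same check.)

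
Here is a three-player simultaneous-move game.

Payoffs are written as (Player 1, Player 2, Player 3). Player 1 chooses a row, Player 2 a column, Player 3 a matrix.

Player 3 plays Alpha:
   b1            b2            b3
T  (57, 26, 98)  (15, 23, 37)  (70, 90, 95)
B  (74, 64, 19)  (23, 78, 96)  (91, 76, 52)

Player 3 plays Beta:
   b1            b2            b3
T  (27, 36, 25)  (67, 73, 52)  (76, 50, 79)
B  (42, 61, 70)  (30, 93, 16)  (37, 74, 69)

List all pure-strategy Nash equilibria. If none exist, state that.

Player 1 against (b1, Alpha): payoffs 57, 74 → best response B.
Player 1 against (b1, Beta): payoffs 27, 42 → best response B.
Player 1 against (b2, Alpha): payoffs 15, 23 → best response B.
Player 1 against (b2, Beta): payoffs 67, 30 → best response T.
Player 1 against (b3, Alpha): payoffs 70, 91 → best response B.
Player 1 against (b3, Beta): payoffs 76, 37 → best response T.
Player 2 against (T, Alpha): payoffs 26, 23, 90 → best response b3.
Player 2 against (T, Beta): payoffs 36, 73, 50 → best response b2.
Player 2 against (B, Alpha): payoffs 64, 78, 76 → best response b2.
Player 2 against (B, Beta): payoffs 61, 93, 74 → best response b2.
Player 3 against (T, b1): payoffs 98, 25 → best response Alpha.
Player 3 against (T, b2): payoffs 37, 52 → best response Beta.
Player 3 against (T, b3): payoffs 95, 79 → best response Alpha.
Player 3 against (B, b1): payoffs 19, 70 → best response Beta.
Player 3 against (B, b2): payoffs 96, 16 → best response Alpha.
Player 3 against (B, b3): payoffs 52, 69 → best response Beta.
Mutual best responses: (T, b2, Beta); (B, b2, Alpha).

The pure Nash equilibria are (T, b2, Beta), (B, b2, Alpha).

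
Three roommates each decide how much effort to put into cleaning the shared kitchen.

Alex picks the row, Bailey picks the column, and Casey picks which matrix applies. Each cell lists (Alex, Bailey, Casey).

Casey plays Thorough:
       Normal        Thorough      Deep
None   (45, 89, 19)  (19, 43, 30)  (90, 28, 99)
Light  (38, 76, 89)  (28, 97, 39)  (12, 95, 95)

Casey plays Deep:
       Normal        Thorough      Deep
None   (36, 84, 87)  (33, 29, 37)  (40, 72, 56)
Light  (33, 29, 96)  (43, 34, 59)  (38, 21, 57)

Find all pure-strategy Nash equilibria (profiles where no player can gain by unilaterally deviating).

Alex against (Normal, Thorough): payoffs 45, 38 → best response None.
Alex against (Normal, Deep): payoffs 36, 33 → best response None.
Alex against (Thorough, Thorough): payoffs 19, 28 → best response Light.
Alex against (Thorough, Deep): payoffs 33, 43 → best response Light.
Alex against (Deep, Thorough): payoffs 90, 12 → best response None.
Alex against (Deep, Deep): payoffs 40, 38 → best response None.
Bailey against (None, Thorough): payoffs 89, 43, 28 → best response Normal.
Bailey against (None, Deep): payoffs 84, 29, 72 → best response Normal.
Bailey against (Light, Thorough): payoffs 76, 97, 95 → best response Thorough.
Bailey against (Light, Deep): payoffs 29, 34, 21 → best response Thorough.
Casey against (None, Normal): payoffs 19, 87 → best response Deep.
Casey against (None, Thorough): payoffs 30, 37 → best response Deep.
Casey against (None, Deep): payoffs 99, 56 → best response Thorough.
Casey against (Light, Normal): payoffs 89, 96 → best response Deep.
Casey against (Light, Thorough): payoffs 39, 59 → best response Deep.
Casey against (Light, Deep): payoffs 95, 57 → best response Thorough.
Mutual best responses: (None, Normal, Deep); (Light, Thorough, Deep).

(None, Normal, Deep); (Light, Thorough, Deep)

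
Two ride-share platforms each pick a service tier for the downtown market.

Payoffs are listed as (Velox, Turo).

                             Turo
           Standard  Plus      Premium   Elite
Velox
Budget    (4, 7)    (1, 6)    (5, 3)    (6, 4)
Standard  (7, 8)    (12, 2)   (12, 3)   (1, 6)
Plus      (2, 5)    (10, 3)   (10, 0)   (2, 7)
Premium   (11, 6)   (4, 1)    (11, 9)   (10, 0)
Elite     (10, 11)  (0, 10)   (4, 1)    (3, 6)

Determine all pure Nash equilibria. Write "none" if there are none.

Velox against Standard: payoffs 4, 7, 2, 11, 10 → best response Premium.
Velox against Plus: payoffs 1, 12, 10, 4, 0 → best response Standard.
Velox against Premium: payoffs 5, 12, 10, 11, 4 → best response Standard.
Velox against Elite: payoffs 6, 1, 2, 10, 3 → best response Premium.
Turo against Budget: payoffs 7, 6, 3, 4 → best response Standard.
Turo against Standard: payoffs 8, 2, 3, 6 → best response Standard.
Turo against Plus: payoffs 5, 3, 0, 7 → best response Elite.
Turo against Premium: payoffs 6, 1, 9, 0 → best response Premium.
Turo against Elite: payoffs 11, 10, 1, 6 → best response Standard.
No profile is a mutual best response for all players.

none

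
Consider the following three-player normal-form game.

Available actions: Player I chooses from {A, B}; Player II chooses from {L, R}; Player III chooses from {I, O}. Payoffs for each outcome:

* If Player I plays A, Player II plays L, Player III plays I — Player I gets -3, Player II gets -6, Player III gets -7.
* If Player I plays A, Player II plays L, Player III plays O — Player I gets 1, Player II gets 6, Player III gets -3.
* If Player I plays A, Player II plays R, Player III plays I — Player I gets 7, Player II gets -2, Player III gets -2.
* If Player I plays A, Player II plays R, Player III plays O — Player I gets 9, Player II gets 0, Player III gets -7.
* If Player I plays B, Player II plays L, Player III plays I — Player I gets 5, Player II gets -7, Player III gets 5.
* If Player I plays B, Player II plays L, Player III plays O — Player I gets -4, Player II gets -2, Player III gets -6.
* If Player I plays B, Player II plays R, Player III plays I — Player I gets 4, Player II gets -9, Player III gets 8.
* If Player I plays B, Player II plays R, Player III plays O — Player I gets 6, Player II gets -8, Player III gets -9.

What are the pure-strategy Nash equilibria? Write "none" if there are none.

Player I against (L, I): payoffs -3, 5 → best response B.
Player I against (L, O): payoffs 1, -4 → best response A.
Player I against (R, I): payoffs 7, 4 → best response A.
Player I against (R, O): payoffs 9, 6 → best response A.
Player II against (A, I): payoffs -6, -2 → best response R.
Player II against (A, O): payoffs 6, 0 → best response L.
Player II against (B, I): payoffs -7, -9 → best response L.
Player II against (B, O): payoffs -2, -8 → best response L.
Player III against (A, L): payoffs -7, -3 → best response O.
Player III against (A, R): payoffs -2, -7 → best response I.
Player III against (B, L): payoffs 5, -6 → best response I.
Player III against (B, R): payoffs 8, -9 → best response I.
Mutual best responses: (A, L, O); (A, R, I); (B, L, I).

(A, L, O), (A, R, I), (B, L, I)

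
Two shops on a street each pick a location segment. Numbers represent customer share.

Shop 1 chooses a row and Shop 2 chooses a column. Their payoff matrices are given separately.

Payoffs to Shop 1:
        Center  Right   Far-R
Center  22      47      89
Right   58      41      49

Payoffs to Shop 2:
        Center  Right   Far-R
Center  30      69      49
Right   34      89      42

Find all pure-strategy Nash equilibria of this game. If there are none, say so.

Mark each player's best response to every combination of opponents' strategies; a profile where every player is best-responding is a pure Nash equilibrium.
Shop 1 against Center: payoffs 22, 58 → best response Right.
Shop 1 against Right: payoffs 47, 41 → best response Center.
Shop 1 against Far-R: payoffs 89, 49 → best response Center.
Shop 2 against Center: payoffs 30, 69, 49 → best response Right.
Shop 2 against Right: payoffs 34, 89, 42 → best response Right.
Mutual best responses: (Center, Right).

(Center, Right)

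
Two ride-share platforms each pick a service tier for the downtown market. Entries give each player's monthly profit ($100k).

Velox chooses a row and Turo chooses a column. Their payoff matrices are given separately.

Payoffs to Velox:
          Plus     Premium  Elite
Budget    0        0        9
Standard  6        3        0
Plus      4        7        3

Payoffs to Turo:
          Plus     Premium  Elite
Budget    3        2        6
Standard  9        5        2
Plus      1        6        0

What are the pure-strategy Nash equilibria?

Pure-strategy Nash equilibria: (Budget, Elite); (Standard, Plus); (Plus, Premium)

Velox against Plus: payoffs 0, 6, 4 → best response Standard.
Velox against Premium: payoffs 0, 3, 7 → best response Plus.
Velox against Elite: payoffs 9, 0, 3 → best response Budget.
Turo against Budget: payoffs 3, 2, 6 → best response Elite.
Turo against Standard: payoffs 9, 5, 2 → best response Plus.
Turo against Plus: payoffs 1, 6, 0 → best response Premium.
Mutual best responses: (Budget, Elite); (Standard, Plus); (Plus, Premium).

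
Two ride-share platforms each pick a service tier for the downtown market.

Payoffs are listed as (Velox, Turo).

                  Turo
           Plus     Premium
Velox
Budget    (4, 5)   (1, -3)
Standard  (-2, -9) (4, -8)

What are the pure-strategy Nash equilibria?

(Budget, Plus), (Standard, Premium)

(Budget, Plus): Velox gets 4, best alternative -2; Turo gets 5, best alternative -3. No profitable deviation — NE.
(Budget, Premium): Velox can switch to Standard (1 → 4). Not NE.
(Standard, Plus): Velox can switch to Budget (-2 → 4). Not NE.
(Standard, Premium): Velox gets 4, best alternative 1; Turo gets -8, best alternative -9. No profitable deviation — NE.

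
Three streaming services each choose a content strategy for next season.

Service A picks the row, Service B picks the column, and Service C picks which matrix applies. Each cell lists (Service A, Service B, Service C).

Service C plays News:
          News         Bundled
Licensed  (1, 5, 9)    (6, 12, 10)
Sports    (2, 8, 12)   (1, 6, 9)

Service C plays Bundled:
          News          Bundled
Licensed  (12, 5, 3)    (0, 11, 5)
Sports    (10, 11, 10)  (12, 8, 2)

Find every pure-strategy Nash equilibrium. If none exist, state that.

Service A against (News, News): payoffs 1, 2 → best response Sports.
Service A against (News, Bundled): payoffs 12, 10 → best response Licensed.
Service A against (Bundled, News): payoffs 6, 1 → best response Licensed.
Service A against (Bundled, Bundled): payoffs 0, 12 → best response Sports.
Service B against (Licensed, News): payoffs 5, 12 → best response Bundled.
Service B against (Licensed, Bundled): payoffs 5, 11 → best response Bundled.
Service B against (Sports, News): payoffs 8, 6 → best response News.
Service B against (Sports, Bundled): payoffs 11, 8 → best response News.
Service C against (Licensed, News): payoffs 9, 3 → best response News.
Service C against (Licensed, Bundled): payoffs 10, 5 → best response News.
Service C against (Sports, News): payoffs 12, 10 → best response News.
Service C against (Sports, Bundled): payoffs 9, 2 → best response News.
Mutual best responses: (Licensed, Bundled, News); (Sports, News, News).

The pure Nash equilibria are (Licensed, Bundled, News); (Sports, News, News).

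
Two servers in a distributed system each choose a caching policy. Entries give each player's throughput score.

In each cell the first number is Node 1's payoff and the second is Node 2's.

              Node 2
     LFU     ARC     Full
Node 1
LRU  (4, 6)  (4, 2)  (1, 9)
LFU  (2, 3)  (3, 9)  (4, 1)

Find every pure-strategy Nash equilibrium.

No pure-strategy Nash equilibrium.

For each player, find the best response to each opponent profile; mutual best responses are the pure NE.
Node 1 against LFU: payoffs 4, 2 → best response LRU.
Node 1 against ARC: payoffs 4, 3 → best response LRU.
Node 1 against Full: payoffs 1, 4 → best response LFU.
Node 2 against LRU: payoffs 6, 2, 9 → best response Full.
Node 2 against LFU: payoffs 3, 9, 1 → best response ARC.
No profile is a mutual best response for all players.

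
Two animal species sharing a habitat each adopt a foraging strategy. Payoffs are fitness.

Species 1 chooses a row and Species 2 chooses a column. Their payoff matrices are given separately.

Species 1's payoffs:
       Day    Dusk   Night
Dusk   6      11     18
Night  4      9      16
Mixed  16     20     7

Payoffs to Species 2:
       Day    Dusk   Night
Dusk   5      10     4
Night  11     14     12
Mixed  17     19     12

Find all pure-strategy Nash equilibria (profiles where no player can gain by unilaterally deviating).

(Mixed, Dusk)

Mark each player's best response to every combination of opponents' strategies; a profile where every player is best-responding is a pure Nash equilibrium.
Species 1 against Day: payoffs 6, 4, 16 → best response Mixed.
Species 1 against Dusk: payoffs 11, 9, 20 → best response Mixed.
Species 1 against Night: payoffs 18, 16, 7 → best response Dusk.
Species 2 against Dusk: payoffs 5, 10, 4 → best response Dusk.
Species 2 against Night: payoffs 11, 14, 12 → best response Dusk.
Species 2 against Mixed: payoffs 17, 19, 12 → best response Dusk.
Mutual best responses: (Mixed, Dusk).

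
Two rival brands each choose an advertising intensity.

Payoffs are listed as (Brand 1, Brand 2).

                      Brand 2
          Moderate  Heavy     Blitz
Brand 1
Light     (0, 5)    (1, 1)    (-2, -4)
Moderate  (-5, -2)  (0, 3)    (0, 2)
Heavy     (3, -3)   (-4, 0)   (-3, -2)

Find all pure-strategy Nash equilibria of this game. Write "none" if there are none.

No pure-strategy Nash equilibrium.

Check each profile: it is a Nash equilibrium iff no player can strictly gain by switching unilaterally.
(Light, Moderate): Brand 1 can switch to Heavy (0 → 3). Not NE.
(Light, Heavy): Brand 2 can switch to Moderate (1 → 5). Not NE.
(Light, Blitz): Brand 1 can switch to Moderate (-2 → 0). Not NE.
(Moderate, Moderate): Brand 1 can switch to Light (-5 → 0). Not NE.
(Moderate, Heavy): Brand 1 can switch to Light (0 → 1). Not NE.
(Moderate, Blitz): Brand 2 can switch to Heavy (2 → 3). Not NE.
(Heavy, Moderate): Brand 2 can switch to Heavy (-3 → 0). Not NE.
(Heavy, Heavy): Brand 1 can switch to Light (-4 → 1). Not NE.
(Heavy, Blitz): Brand 1 can switch to Light (-3 → -2). Not NE.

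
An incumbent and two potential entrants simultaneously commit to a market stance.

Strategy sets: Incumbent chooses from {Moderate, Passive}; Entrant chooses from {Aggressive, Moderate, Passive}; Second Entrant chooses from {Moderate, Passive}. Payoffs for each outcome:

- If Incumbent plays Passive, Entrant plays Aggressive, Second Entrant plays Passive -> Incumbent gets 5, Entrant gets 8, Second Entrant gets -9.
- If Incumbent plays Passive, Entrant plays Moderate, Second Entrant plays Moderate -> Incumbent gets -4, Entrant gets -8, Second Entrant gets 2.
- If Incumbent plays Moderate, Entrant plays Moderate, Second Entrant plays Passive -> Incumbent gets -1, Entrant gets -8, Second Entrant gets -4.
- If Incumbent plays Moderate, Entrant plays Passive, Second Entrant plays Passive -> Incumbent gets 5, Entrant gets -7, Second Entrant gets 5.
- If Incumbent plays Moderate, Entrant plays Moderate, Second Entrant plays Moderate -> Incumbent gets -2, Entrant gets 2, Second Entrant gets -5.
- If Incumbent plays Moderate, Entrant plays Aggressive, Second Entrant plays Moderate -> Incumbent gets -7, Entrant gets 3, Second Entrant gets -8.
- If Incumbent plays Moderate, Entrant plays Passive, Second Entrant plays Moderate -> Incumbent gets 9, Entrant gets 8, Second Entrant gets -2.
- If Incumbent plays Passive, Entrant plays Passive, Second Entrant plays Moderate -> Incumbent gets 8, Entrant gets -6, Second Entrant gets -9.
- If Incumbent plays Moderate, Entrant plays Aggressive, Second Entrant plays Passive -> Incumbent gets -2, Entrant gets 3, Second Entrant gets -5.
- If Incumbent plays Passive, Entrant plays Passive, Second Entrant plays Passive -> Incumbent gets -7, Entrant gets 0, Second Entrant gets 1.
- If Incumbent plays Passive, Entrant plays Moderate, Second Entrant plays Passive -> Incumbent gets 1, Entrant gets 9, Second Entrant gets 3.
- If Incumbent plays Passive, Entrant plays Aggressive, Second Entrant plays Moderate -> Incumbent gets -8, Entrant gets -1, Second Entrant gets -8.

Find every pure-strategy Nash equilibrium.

The unique pure-strategy Nash equilibrium is (Passive, Moderate, Passive).

Incumbent against (Aggressive, Moderate): payoffs -7, -8 → best response Moderate.
Incumbent against (Aggressive, Passive): payoffs -2, 5 → best response Passive.
Incumbent against (Moderate, Moderate): payoffs -2, -4 → best response Moderate.
Incumbent against (Moderate, Passive): payoffs -1, 1 → best response Passive.
Incumbent against (Passive, Moderate): payoffs 9, 8 → best response Moderate.
Incumbent against (Passive, Passive): payoffs 5, -7 → best response Moderate.
Entrant against (Moderate, Moderate): payoffs 3, 2, 8 → best response Passive.
Entrant against (Moderate, Passive): payoffs 3, -8, -7 → best response Aggressive.
Entrant against (Passive, Moderate): payoffs -1, -8, -6 → best response Aggressive.
Entrant against (Passive, Passive): payoffs 8, 9, 0 → best response Moderate.
Second Entrant against (Moderate, Aggressive): payoffs -8, -5 → best response Passive.
Second Entrant against (Moderate, Moderate): payoffs -5, -4 → best response Passive.
Second Entrant against (Moderate, Passive): payoffs -2, 5 → best response Passive.
Second Entrant against (Passive, Aggressive): payoffs -8, -9 → best response Moderate.
Second Entrant against (Passive, Moderate): payoffs 2, 3 → best response Passive.
Second Entrant against (Passive, Passive): payoffs -9, 1 → best response Passive.
Mutual best responses: (Passive, Moderate, Passive).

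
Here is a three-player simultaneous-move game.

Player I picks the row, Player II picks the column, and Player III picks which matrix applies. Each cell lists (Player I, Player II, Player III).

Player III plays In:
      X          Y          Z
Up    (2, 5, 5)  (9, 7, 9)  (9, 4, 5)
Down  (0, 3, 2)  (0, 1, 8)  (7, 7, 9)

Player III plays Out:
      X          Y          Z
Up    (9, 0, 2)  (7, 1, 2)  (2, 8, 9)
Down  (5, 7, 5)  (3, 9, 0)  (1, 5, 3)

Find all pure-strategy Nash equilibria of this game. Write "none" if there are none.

(Up, Y, In); (Up, Z, Out)

Player I against (X, In): payoffs 2, 0 → best response Up.
Player I against (X, Out): payoffs 9, 5 → best response Up.
Player I against (Y, In): payoffs 9, 0 → best response Up.
Player I against (Y, Out): payoffs 7, 3 → best response Up.
Player I against (Z, In): payoffs 9, 7 → best response Up.
Player I against (Z, Out): payoffs 2, 1 → best response Up.
Player II against (Up, In): payoffs 5, 7, 4 → best response Y.
Player II against (Up, Out): payoffs 0, 1, 8 → best response Z.
Player II against (Down, In): payoffs 3, 1, 7 → best response Z.
Player II against (Down, Out): payoffs 7, 9, 5 → best response Y.
Player III against (Up, X): payoffs 5, 2 → best response In.
Player III against (Up, Y): payoffs 9, 2 → best response In.
Player III against (Up, Z): payoffs 5, 9 → best response Out.
Player III against (Down, X): payoffs 2, 5 → best response Out.
Player III against (Down, Y): payoffs 8, 0 → best response In.
Player III against (Down, Z): payoffs 9, 3 → best response In.
Mutual best responses: (Up, Y, In); (Up, Z, Out).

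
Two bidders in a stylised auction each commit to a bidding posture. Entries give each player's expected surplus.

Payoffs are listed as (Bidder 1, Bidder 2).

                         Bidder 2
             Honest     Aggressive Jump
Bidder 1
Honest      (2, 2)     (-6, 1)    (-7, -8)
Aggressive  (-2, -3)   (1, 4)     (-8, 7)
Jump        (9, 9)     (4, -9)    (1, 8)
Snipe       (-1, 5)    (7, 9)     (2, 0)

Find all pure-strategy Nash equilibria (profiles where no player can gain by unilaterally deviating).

Pure-strategy Nash equilibria: (Jump, Honest) and (Snipe, Aggressive)

Check each profile: it is a Nash equilibrium iff no player can strictly gain by switching unilaterally.
(Honest, Honest): Bidder 1 can switch to Jump (2 → 9). Not NE.
(Honest, Aggressive): Bidder 1 can switch to Aggressive (-6 → 1). Not NE.
(Honest, Jump): Bidder 1 can switch to Jump (-7 → 1). Not NE.
(Aggressive, Honest): Bidder 1 can switch to Honest (-2 → 2). Not NE.
(Aggressive, Aggressive): Bidder 1 can switch to Jump (1 → 4). Not NE.
(Aggressive, Jump): Bidder 1 can switch to Honest (-8 → -7). Not NE.
(Jump, Honest): Bidder 1 gets 9, best alternative 2; Bidder 2 gets 9, best alternative 8. No profitable deviation — NE.
(Jump, Aggressive): Bidder 1 can switch to Snipe (4 → 7). Not NE.
(Jump, Jump): Bidder 1 can switch to Snipe (1 → 2). Not NE.
(Snipe, Honest): Bidder 1 can switch to Honest (-1 → 2). Not NE.
(Snipe, Aggressive): Bidder 1 gets 7, best alternative 4; Bidder 2 gets 9, best alternative 5. No profitable deviation — NE.
(Snipe, Jump): Bidder 2 can switch to Honest (0 → 5). Not NE.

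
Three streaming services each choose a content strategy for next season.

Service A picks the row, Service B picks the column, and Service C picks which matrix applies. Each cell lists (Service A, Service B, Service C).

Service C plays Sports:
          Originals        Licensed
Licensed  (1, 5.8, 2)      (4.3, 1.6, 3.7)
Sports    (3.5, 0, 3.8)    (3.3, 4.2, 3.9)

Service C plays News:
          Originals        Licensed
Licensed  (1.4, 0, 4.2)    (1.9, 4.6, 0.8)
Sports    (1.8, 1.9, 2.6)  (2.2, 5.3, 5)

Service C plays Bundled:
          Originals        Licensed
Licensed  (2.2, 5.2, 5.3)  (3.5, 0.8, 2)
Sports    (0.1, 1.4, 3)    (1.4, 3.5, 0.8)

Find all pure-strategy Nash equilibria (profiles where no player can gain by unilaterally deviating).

(Licensed, Originals, Bundled) and (Sports, Licensed, News)

For each strategy profile, look for a profitable unilateral deviation.
(Licensed, Originals, Sports): Service A can switch to Sports (1 → 3.5). Not NE.
(Licensed, Originals, News): Service A can switch to Sports (1.4 → 1.8). Not NE.
(Licensed, Originals, Bundled): Service A gets 2.2, best alternative 0.1; Service B gets 5.2, best alternative 0.8; Service C gets 5.3, best alternative 4.2. No profitable deviation — NE.
(Licensed, Licensed, Sports): Service B can switch to Originals (1.6 → 5.8). Not NE.
(Licensed, Licensed, News): Service A can switch to Sports (1.9 → 2.2). Not NE.
(Licensed, Licensed, Bundled): Service B can switch to Originals (0.8 → 5.2). Not NE.
(Sports, Originals, Sports): Service B can switch to Licensed (0 → 4.2). Not NE.
(Sports, Originals, News): Service B can switch to Licensed (1.9 → 5.3). Not NE.
(Sports, Originals, Bundled): Service A can switch to Licensed (0.1 → 2.2). Not NE.
(Sports, Licensed, News): Service A gets 2.2, best alternative 1.9; Service B gets 5.3, best alternative 1.9; Service C gets 5, best alternative 3.9. No profitable deviation — NE.
(The remaining 2 profiles each have a profitable deviation by the same check.)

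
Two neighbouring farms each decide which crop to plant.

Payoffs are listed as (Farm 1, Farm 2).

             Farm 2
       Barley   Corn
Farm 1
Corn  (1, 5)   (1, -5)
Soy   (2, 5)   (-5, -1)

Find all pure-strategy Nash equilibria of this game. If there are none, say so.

The unique pure-strategy Nash equilibrium is (Soy, Barley).

Mark each player's best response to every combination of opponents' strategies; a profile where every player is best-responding is a pure Nash equilibrium.
Farm 1 against Barley: payoffs 1, 2 → best response Soy.
Farm 1 against Corn: payoffs 1, -5 → best response Corn.
Farm 2 against Corn: payoffs 5, -5 → best response Barley.
Farm 2 against Soy: payoffs 5, -1 → best response Barley.
Mutual best responses: (Soy, Barley).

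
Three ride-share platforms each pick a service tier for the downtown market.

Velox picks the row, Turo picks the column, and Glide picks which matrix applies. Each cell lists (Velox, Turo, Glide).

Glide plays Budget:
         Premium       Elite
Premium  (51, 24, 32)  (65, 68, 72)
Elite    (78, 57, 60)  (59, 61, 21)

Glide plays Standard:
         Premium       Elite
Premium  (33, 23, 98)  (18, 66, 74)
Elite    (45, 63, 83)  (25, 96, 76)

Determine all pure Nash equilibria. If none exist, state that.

Pure NE: (Elite, Elite, Standard)

Mark each player's best response to every combination of opponents' strategies; a profile where every player is best-responding is a pure Nash equilibrium.
Velox against (Premium, Budget): payoffs 51, 78 → best response Elite.
Velox against (Premium, Standard): payoffs 33, 45 → best response Elite.
Velox against (Elite, Budget): payoffs 65, 59 → best response Premium.
Velox against (Elite, Standard): payoffs 18, 25 → best response Elite.
Turo against (Premium, Budget): payoffs 24, 68 → best response Elite.
Turo against (Premium, Standard): payoffs 23, 66 → best response Elite.
Turo against (Elite, Budget): payoffs 57, 61 → best response Elite.
Turo against (Elite, Standard): payoffs 63, 96 → best response Elite.
Glide against (Premium, Premium): payoffs 32, 98 → best response Standard.
Glide against (Premium, Elite): payoffs 72, 74 → best response Standard.
Glide against (Elite, Premium): payoffs 60, 83 → best response Standard.
Glide against (Elite, Elite): payoffs 21, 76 → best response Standard.
Mutual best responses: (Elite, Elite, Standard).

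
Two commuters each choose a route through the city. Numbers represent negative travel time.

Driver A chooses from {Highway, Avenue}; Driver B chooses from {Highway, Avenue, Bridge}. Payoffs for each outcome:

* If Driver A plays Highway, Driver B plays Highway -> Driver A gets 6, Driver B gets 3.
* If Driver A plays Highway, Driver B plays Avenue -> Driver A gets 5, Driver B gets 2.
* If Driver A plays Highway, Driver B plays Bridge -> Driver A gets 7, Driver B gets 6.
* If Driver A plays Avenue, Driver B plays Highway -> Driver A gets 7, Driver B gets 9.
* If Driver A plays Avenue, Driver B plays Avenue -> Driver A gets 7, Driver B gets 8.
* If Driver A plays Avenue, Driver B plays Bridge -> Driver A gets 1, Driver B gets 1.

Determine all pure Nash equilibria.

Check each profile: it is a Nash equilibrium iff no player can strictly gain by switching unilaterally.
(Highway, Highway): Driver A can switch to Avenue (6 → 7). Not NE.
(Highway, Avenue): Driver A can switch to Avenue (5 → 7). Not NE.
(Highway, Bridge): Driver A gets 7, best alternative 1; Driver B gets 6, best alternative 3. No profitable deviation — NE.
(Avenue, Highway): Driver A gets 7, best alternative 6; Driver B gets 9, best alternative 8. No profitable deviation — NE.
(Avenue, Avenue): Driver B can switch to Highway (8 → 9). Not NE.
(Avenue, Bridge): Driver A can switch to Highway (1 → 7). Not NE.

(Highway, Bridge); (Avenue, Highway)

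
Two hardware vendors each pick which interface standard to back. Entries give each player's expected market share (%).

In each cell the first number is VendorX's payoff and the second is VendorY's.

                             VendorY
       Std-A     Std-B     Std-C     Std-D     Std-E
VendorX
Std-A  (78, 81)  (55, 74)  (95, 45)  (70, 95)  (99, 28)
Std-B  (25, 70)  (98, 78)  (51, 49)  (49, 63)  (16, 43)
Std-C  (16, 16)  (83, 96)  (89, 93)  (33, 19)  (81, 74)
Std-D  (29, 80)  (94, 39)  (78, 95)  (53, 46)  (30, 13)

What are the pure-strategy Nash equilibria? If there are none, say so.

For each strategy profile, look for a profitable unilateral deviation.
(Std-A, Std-A): VendorY can switch to Std-D (81 → 95). Not NE.
(Std-A, Std-B): VendorX can switch to Std-B (55 → 98). Not NE.
(Std-A, Std-C): VendorY can switch to Std-A (45 → 81). Not NE.
(Std-A, Std-D): VendorX gets 70, best alternative 53; VendorY gets 95, best alternative 81. No profitable deviation — NE.
(Std-A, Std-E): VendorY can switch to Std-A (28 → 81). Not NE.
(Std-B, Std-A): VendorX can switch to Std-A (25 → 78). Not NE.
(Std-B, Std-B): VendorX gets 98, best alternative 94; VendorY gets 78, best alternative 70. No profitable deviation — NE.
(Std-B, Std-C): VendorX can switch to Std-A (51 → 95). Not NE.
(Std-B, Std-D): VendorX can switch to Std-A (49 → 70). Not NE.
(Std-B, Std-E): VendorX can switch to Std-A (16 → 99). Not NE.
(Std-C, Std-A): VendorX can switch to Std-A (16 → 78). Not NE.
(Std-C, Std-B): VendorX can switch to Std-B (83 → 98). Not NE.
(Std-C, Std-C): VendorX can switch to Std-A (89 → 95). Not NE.
(Std-C, Std-D): VendorX can switch to Std-A (33 → 70). Not NE.
(The remaining 6 profiles each have a profitable deviation by the same check.)

(Std-A, Std-D) and (Std-B, Std-B)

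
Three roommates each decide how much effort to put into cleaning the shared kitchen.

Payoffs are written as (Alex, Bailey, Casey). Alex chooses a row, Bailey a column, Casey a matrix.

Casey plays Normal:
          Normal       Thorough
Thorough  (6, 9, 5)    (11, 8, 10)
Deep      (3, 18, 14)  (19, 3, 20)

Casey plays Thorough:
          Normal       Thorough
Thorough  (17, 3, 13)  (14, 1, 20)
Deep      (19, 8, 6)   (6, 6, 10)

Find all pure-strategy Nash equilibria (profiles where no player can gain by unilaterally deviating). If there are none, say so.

There is no pure-strategy Nash equilibrium.

Mark each player's best response to every combination of opponents' strategies; a profile where every player is best-responding is a pure Nash equilibrium.
Alex against (Normal, Normal): payoffs 6, 3 → best response Thorough.
Alex against (Normal, Thorough): payoffs 17, 19 → best response Deep.
Alex against (Thorough, Normal): payoffs 11, 19 → best response Deep.
Alex against (Thorough, Thorough): payoffs 14, 6 → best response Thorough.
Bailey against (Thorough, Normal): payoffs 9, 8 → best response Normal.
Bailey against (Thorough, Thorough): payoffs 3, 1 → best response Normal.
Bailey against (Deep, Normal): payoffs 18, 3 → best response Normal.
Bailey against (Deep, Thorough): payoffs 8, 6 → best response Normal.
Casey against (Thorough, Normal): payoffs 5, 13 → best response Thorough.
Casey against (Thorough, Thorough): payoffs 10, 20 → best response Thorough.
Casey against (Deep, Normal): payoffs 14, 6 → best response Normal.
Casey against (Deep, Thorough): payoffs 20, 10 → best response Normal.
No profile is a mutual best response for all players.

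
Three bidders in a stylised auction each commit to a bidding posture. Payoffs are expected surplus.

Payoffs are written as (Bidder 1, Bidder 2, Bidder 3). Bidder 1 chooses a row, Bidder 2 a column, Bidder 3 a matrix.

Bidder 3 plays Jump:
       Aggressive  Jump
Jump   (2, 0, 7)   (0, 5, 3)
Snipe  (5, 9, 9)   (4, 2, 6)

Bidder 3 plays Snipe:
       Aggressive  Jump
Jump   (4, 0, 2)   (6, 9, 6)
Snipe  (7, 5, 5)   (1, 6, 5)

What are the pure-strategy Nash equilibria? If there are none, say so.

(Jump, Jump, Snipe); (Snipe, Aggressive, Jump)

For each player, find the best response to each opponent profile; mutual best responses are the pure NE.
Bidder 1 against (Aggressive, Jump): payoffs 2, 5 → best response Snipe.
Bidder 1 against (Aggressive, Snipe): payoffs 4, 7 → best response Snipe.
Bidder 1 against (Jump, Jump): payoffs 0, 4 → best response Snipe.
Bidder 1 against (Jump, Snipe): payoffs 6, 1 → best response Jump.
Bidder 2 against (Jump, Jump): payoffs 0, 5 → best response Jump.
Bidder 2 against (Jump, Snipe): payoffs 0, 9 → best response Jump.
Bidder 2 against (Snipe, Jump): payoffs 9, 2 → best response Aggressive.
Bidder 2 against (Snipe, Snipe): payoffs 5, 6 → best response Jump.
Bidder 3 against (Jump, Aggressive): payoffs 7, 2 → best response Jump.
Bidder 3 against (Jump, Jump): payoffs 3, 6 → best response Snipe.
Bidder 3 against (Snipe, Aggressive): payoffs 9, 5 → best response Jump.
Bidder 3 against (Snipe, Jump): payoffs 6, 5 → best response Jump.
Mutual best responses: (Jump, Jump, Snipe); (Snipe, Aggressive, Jump).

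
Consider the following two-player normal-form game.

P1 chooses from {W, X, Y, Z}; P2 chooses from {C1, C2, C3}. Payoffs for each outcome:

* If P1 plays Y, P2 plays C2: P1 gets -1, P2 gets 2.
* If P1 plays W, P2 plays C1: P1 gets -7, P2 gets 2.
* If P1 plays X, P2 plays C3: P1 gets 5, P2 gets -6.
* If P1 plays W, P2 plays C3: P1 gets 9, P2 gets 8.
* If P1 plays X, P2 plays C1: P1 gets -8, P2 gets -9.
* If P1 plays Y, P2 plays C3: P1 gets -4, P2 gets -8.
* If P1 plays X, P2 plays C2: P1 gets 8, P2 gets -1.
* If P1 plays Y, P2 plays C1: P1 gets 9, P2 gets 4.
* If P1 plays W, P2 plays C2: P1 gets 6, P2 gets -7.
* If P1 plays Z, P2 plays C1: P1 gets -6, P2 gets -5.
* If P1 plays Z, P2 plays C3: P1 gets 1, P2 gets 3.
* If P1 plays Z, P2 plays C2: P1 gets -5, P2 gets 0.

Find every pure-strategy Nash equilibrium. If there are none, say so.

P1 against C1: payoffs -7, -8, 9, -6 → best response Y.
P1 against C2: payoffs 6, 8, -1, -5 → best response X.
P1 against C3: payoffs 9, 5, -4, 1 → best response W.
P2 against W: payoffs 2, -7, 8 → best response C3.
P2 against X: payoffs -9, -1, -6 → best response C2.
P2 against Y: payoffs 4, 2, -8 → best response C1.
P2 against Z: payoffs -5, 0, 3 → best response C3.
Mutual best responses: (W, C3); (X, C2); (Y, C1).

(W, C3) and (X, C2) and (Y, C1)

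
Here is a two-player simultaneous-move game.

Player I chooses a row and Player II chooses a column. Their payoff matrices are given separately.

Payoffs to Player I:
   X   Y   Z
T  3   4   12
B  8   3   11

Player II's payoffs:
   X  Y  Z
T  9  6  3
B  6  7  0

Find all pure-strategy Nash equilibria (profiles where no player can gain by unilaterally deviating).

There is no pure-strategy Nash equilibrium.

Player I against X: payoffs 3, 8 → best response B.
Player I against Y: payoffs 4, 3 → best response T.
Player I against Z: payoffs 12, 11 → best response T.
Player II against T: payoffs 9, 6, 3 → best response X.
Player II against B: payoffs 6, 7, 0 → best response Y.
No profile is a mutual best response for all players.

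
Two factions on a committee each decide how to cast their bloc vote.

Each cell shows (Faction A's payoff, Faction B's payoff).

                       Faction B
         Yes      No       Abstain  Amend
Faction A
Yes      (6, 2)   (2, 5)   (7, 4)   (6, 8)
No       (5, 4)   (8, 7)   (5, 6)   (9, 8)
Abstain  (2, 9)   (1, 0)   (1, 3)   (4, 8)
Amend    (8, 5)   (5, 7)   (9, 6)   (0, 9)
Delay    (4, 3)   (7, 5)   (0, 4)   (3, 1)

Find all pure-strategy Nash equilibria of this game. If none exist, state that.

The unique pure-strategy Nash equilibrium is (No, Amend).

For each strategy profile, look for a profitable unilateral deviation.
(Yes, Yes): Faction A can switch to Amend (6 → 8). Not NE.
(Yes, No): Faction A can switch to No (2 → 8). Not NE.
(Yes, Abstain): Faction A can switch to Amend (7 → 9). Not NE.
(Yes, Amend): Faction A can switch to No (6 → 9). Not NE.
(No, Yes): Faction A can switch to Yes (5 → 6). Not NE.
(No, No): Faction B can switch to Amend (7 → 8). Not NE.
(No, Abstain): Faction A can switch to Yes (5 → 7). Not NE.
(No, Amend): Faction A gets 9, best alternative 6; Faction B gets 8, best alternative 7. No profitable deviation — NE.
(Abstain, Yes): Faction A can switch to Yes (2 → 6). Not NE.
(Abstain, No): Faction A can switch to Yes (1 → 2). Not NE.
(Abstain, Abstain): Faction A can switch to Yes (1 → 7). Not NE.
(Abstain, Amend): Faction A can switch to Yes (4 → 6). Not NE.
(Amend, Yes): Faction B can switch to No (5 → 7). Not NE.
(The remaining 7 profiles each have a profitable deviation by the same check.)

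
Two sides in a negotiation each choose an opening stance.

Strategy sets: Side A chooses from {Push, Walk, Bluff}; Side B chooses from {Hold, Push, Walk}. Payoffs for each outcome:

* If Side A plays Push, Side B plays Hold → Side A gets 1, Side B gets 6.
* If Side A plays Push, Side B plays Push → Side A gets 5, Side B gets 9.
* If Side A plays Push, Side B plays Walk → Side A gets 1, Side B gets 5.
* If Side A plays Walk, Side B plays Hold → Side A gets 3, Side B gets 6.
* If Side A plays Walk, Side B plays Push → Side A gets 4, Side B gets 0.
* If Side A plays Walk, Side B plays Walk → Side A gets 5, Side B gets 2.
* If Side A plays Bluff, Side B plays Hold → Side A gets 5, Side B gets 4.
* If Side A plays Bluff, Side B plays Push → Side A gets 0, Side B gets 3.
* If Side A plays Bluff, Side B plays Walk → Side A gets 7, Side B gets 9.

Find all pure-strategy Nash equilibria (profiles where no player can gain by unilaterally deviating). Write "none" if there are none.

Side A against Hold: payoffs 1, 3, 5 → best response Bluff.
Side A against Push: payoffs 5, 4, 0 → best response Push.
Side A against Walk: payoffs 1, 5, 7 → best response Bluff.
Side B against Push: payoffs 6, 9, 5 → best response Push.
Side B against Walk: payoffs 6, 0, 2 → best response Hold.
Side B against Bluff: payoffs 4, 3, 9 → best response Walk.
Mutual best responses: (Push, Push); (Bluff, Walk).

The pure Nash equilibria are (Push, Push), (Bluff, Walk).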